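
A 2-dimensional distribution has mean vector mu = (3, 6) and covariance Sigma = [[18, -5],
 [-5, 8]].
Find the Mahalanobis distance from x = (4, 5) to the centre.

Step 1 — centre the observation: (x - mu) = (1, -1).

Step 2 — invert Sigma. det(Sigma) = 18·8 - (-5)² = 119.
  Sigma^{-1} = (1/det) · [[d, -b], [-b, a]] = [[0.0672, 0.042],
 [0.042, 0.1513]].

Step 3 — form the quadratic (x - mu)^T · Sigma^{-1} · (x - mu):
  Sigma^{-1} · (x - mu) = (0.0252, -0.1092).
  (x - mu)^T · [Sigma^{-1} · (x - mu)] = (1)·(0.0252) + (-1)·(-0.1092) = 0.1345.

Step 4 — take square root: d = √(0.1345) ≈ 0.3667.

d(x, mu) = √(0.1345) ≈ 0.3667


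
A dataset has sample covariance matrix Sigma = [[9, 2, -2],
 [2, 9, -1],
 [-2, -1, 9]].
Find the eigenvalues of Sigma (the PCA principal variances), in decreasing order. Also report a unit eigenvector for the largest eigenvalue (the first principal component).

Step 1 — characteristic polynomial p(λ) = det(λI - Sigma) = λ³ - tr·λ² + c_1·λ - det, where tr = trace, c_1 = sum of the principal 2×2 minors, det = det(Sigma):
  tr = 9 + 9 + 9 = 27,
  c_1 = (9·9 - (2)²) + (9·9 - (-2)²) + (9·9 - (-1)²) = 77 + 77 + 80 = 234,
  det = 9·(9·9 - (-1)²) - (2)·((2)·9 - (-1)·(-2)) + (-2)·((2)·(-1) - 9·(-2)) = 9·(80) - (2)·(16) + (-2)·(16) = 656.
  So p(λ) = λ³ - 27λ² + 234λ - 656.
Step 2 — look for an integer root (rational root theorem: any rational root is an integer divisor of 656). Testing λ = 8:
  p(8) = 512 - 1728 + 1872 - 656 = 0  ✓
  Dividing out (λ - 8): p(λ) = (λ - 8)(λ² - 19λ + 82).
Step 3 — remaining eigenvalues from the quadratic λ² - 19λ + 82 = 0:
  Δ = 19² - 4·82 = 361 - 328 = 33,  λ = (19 ± √33)/2 = (19 ± 5.7446)/2 ≈ 12.3723 or 6.6277.
  Sorted: λ_1 = 12.3723,  λ_2 = 8,  λ_3 = 6.6277  (check: sum = 27 = tr ✓).

Step 4 — unit eigenvector for λ_1 ≈ 12.3723: v spans the null space of (Sigma - λ_1 I), whose rows are
  r_1 = (-3.3723, 2, -2),  r_2 = (2, -3.3723, -1),  r_3 = (-2, -1, -3.3723).
  v is orthogonal to every row, so take v ∝ r_1 × r_2 = ((2)·(-1) - (-2)·(-3.3723), (-2)·(2) - (-3.3723)·(-1), (-3.3723)·(-3.3723) - (2)·(2)) ≈ (-8.7446, -7.3723, 7.3723).
  Rescale (multiply by -1 so the first nonzero entry is positive): u = (8.7446, 7.3723, -7.3723).
  ||u|| = √((8.7446)² + (7.3723)² + (-7.3723)²) = √(185.1684) ≈ 13.6077,  v_1 = u/||u|| ≈ (0.6426, 0.5418, -0.5418) (||v_1|| = 1).

λ_1 = 12.3723,  λ_2 = 8,  λ_3 = 6.6277;  v_1 ≈ (0.6426, 0.5418, -0.5418)


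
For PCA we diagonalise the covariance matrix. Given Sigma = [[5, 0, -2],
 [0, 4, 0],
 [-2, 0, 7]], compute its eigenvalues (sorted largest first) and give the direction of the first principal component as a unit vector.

Step 1 — characteristic polynomial p(λ) = det(λI - Sigma) = λ³ - tr·λ² + c_1·λ - det, where tr = trace, c_1 = sum of the principal 2×2 minors, det = det(Sigma):
  tr = 5 + 4 + 7 = 16,
  c_1 = (5·4 - (0)²) + (5·7 - (-2)²) + (4·7 - (0)²) = 20 + 31 + 28 = 79,
  det = 5·(4·7 - (0)²) - (0)·((0)·7 - (0)·(-2)) + (-2)·((0)·(0) - 4·(-2)) = 5·(28) - (0)·(0) + (-2)·(8) = 124.
  So p(λ) = λ³ - 16λ² + 79λ - 124.
Step 2 — look for an integer root (rational root theorem: any rational root is an integer divisor of 124). Testing λ = 4:
  p(4) = 64 - 256 + 316 - 124 = 0  ✓
  Dividing out (λ - 4): p(λ) = (λ - 4)(λ² - 12λ + 31).
Step 3 — remaining eigenvalues from the quadratic λ² - 12λ + 31 = 0:
  Δ = 12² - 4·31 = 144 - 124 = 20,  λ = (12 ± √20)/2 = (12 ± 4.4721)/2 ≈ 8.2361 or 3.7639.
  Sorted: λ_1 = 8.2361,  λ_2 = 4,  λ_3 = 3.7639  (check: sum = 16 = tr ✓).

Step 4 — unit eigenvector for λ_1 ≈ 8.2361: v spans the null space of (Sigma - λ_1 I), whose rows are
  r_1 = (-3.2361, 0, -2),  r_2 = (0, -4.2361, 0),  r_3 = (-2, 0, -1.2361).
  v is orthogonal to every row, so take v ∝ r_1 × r_2 = ((0)·(0) - (-2)·(-4.2361), (-2)·(0) - (-3.2361)·(0), (-3.2361)·(-4.2361) - (0)·(0)) ≈ (-8.4721, 0, 13.7082).
  Rescale (multiply by -1 so the first nonzero entry is positive): u = (8.4721, 0, -13.7082).
  ||u|| = √((8.4721)² + (0)² + (-13.7082)²) = √(259.6919) ≈ 16.115,  v_1 = u/||u|| ≈ (0.5257, 0, -0.8507) (||v_1|| = 1).

λ_1 = 8.2361,  λ_2 = 4,  λ_3 = 3.7639;  v_1 ≈ (0.5257, 0, -0.8507)


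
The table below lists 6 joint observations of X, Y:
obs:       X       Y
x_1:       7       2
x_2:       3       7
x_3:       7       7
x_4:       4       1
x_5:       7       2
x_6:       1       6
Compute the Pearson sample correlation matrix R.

Step 1 — column means:
  mean(X) = (7 + 3 + 7 + 4 + 7 + 1) / 6 = 29/6 = 4.8333
  mean(Y) = (2 + 7 + 7 + 1 + 2 + 6) / 6 = 25/6 = 4.1667

Step 2 — sample variances and covariances s[i,j] = (1/(n-1)) · Σ_k (x_{k,i} - mean_i) · (x_{k,j} - mean_j), with n-1 = 5:
  s[X,X] = ((2.1667)·(2.1667) + (-1.8333)·(-1.8333) + (2.1667)·(2.1667) + (-0.8333)·(-0.8333) + (2.1667)·(2.1667) + (-3.8333)·(-3.8333)) / 5 = 32.8333/5 = 6.5667
  s[X,Y] = ((2.1667)·(-2.1667) + (-1.8333)·(2.8333) + (2.1667)·(2.8333) + (-0.8333)·(-3.1667) + (2.1667)·(-2.1667) + (-3.8333)·(1.8333)) / 5 = -12.8333/5 = -2.5667
  s[Y,Y] = ((-2.1667)·(-2.1667) + (2.8333)·(2.8333) + (2.8333)·(2.8333) + (-3.1667)·(-3.1667) + (-2.1667)·(-2.1667) + (1.8333)·(1.8333)) / 5 = 38.8333/5 = 7.7667
  Sample standard deviations s_i = √(s[i,i]):
  s(X) = √(6.5667) = 2.5626
  s(Y) = √(7.7667) = 2.7869

Step 3 — r_{ij} = s_{ij} / (s_i · s_j):
  r[X,X] = 1 (diagonal).
  r[X,Y] = -2.5667 / (2.5626 · 2.7869) = -2.5667 / 7.1415 = -0.3594
  r[Y,Y] = 1 (diagonal).

R is symmetric with unit diagonal. Assembling:

R = [[1, -0.3594],
 [-0.3594, 1]]


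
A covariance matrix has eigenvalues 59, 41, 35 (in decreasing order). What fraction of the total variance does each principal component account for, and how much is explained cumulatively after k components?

Step 1 — total variance = trace(Sigma) = Σ λ_i = 59 + 41 + 35 = 135.

Step 2 — fraction explained by component i = λ_i / Σ λ:
  PC1: 59/135 = 0.437
  PC2: 41/135 = 0.3037
  PC3: 35/135 = 0.2593

Step 3 — cumulative fraction after k components = (λ_1 + ... + λ_k) / Σ λ:
  k = 1: 59/135 = 0.437
  k = 2: (59 + 41)/135 = 100/135 = 0.7407
  k = 3: (59 + 41 + 35)/135 = 135/135 = 1

Summary (fraction, with percent):

explained: PC1 0.437 (43.7%), PC2 0.3037 (30.37%), PC3 0.2593 (25.93%);  cumulative: 0.437, 0.7407, 1


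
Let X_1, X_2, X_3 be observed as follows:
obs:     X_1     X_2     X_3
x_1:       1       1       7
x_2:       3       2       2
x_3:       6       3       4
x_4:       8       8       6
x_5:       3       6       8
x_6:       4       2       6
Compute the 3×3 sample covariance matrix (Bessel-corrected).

Step 1 — column means:
  mean(X_1) = (1 + 3 + 6 + 8 + 3 + 4) / 6 = 25/6 = 4.1667
  mean(X_2) = (1 + 2 + 3 + 8 + 6 + 2) / 6 = 22/6 = 3.6667
  mean(X_3) = (7 + 2 + 4 + 6 + 8 + 6) / 6 = 33/6 = 5.5

Step 2 — sample covariance S[i,j] = (1/(n-1)) · Σ_k (x_{k,i} - mean_i) · (x_{k,j} - mean_j), with n-1 = 5.
  S[X_1,X_1] = ((-3.1667)·(-3.1667) + (-1.1667)·(-1.1667) + (1.8333)·(1.8333) + (3.8333)·(3.8333) + (-1.1667)·(-1.1667) + (-0.1667)·(-0.1667)) / 5 = 30.8333/5 = 6.1667
  S[X_1,X_2] = ((-3.1667)·(-2.6667) + (-1.1667)·(-1.6667) + (1.8333)·(-0.6667) + (3.8333)·(4.3333) + (-1.1667)·(2.3333) + (-0.1667)·(-1.6667)) / 5 = 23.3333/5 = 4.6667
  S[X_1,X_3] = ((-3.1667)·(1.5) + (-1.1667)·(-3.5) + (1.8333)·(-1.5) + (3.8333)·(0.5) + (-1.1667)·(2.5) + (-0.1667)·(0.5)) / 5 = -4.5/5 = -0.9
  S[X_2,X_2] = ((-2.6667)·(-2.6667) + (-1.6667)·(-1.6667) + (-0.6667)·(-0.6667) + (4.3333)·(4.3333) + (2.3333)·(2.3333) + (-1.6667)·(-1.6667)) / 5 = 37.3333/5 = 7.4667
  S[X_2,X_3] = ((-2.6667)·(1.5) + (-1.6667)·(-3.5) + (-0.6667)·(-1.5) + (4.3333)·(0.5) + (2.3333)·(2.5) + (-1.6667)·(0.5)) / 5 = 10/5 = 2
  S[X_3,X_3] = ((1.5)·(1.5) + (-3.5)·(-3.5) + (-1.5)·(-1.5) + (0.5)·(0.5) + (2.5)·(2.5) + (0.5)·(0.5)) / 5 = 23.5/5 = 4.7

S is symmetric (S[j,i] = S[i,j]). Assembling:

S = [[6.1667, 4.6667, -0.9],
 [4.6667, 7.4667, 2],
 [-0.9, 2, 4.7]]


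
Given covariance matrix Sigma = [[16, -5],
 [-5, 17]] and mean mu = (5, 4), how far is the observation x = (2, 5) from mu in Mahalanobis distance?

Step 1 — centre the observation: (x - mu) = (-3, 1).

Step 2 — invert Sigma. det(Sigma) = 16·17 - (-5)² = 247.
  Sigma^{-1} = (1/det) · [[d, -b], [-b, a]] = [[0.0688, 0.0202],
 [0.0202, 0.0648]].

Step 3 — form the quadratic (x - mu)^T · Sigma^{-1} · (x - mu):
  Sigma^{-1} · (x - mu) = (-0.1862, 0.004).
  (x - mu)^T · [Sigma^{-1} · (x - mu)] = (-3)·(-0.1862) + (1)·(0.004) = 0.5628.

Step 4 — take square root: d = √(0.5628) ≈ 0.7502.

d(x, mu) = √(0.5628) ≈ 0.7502


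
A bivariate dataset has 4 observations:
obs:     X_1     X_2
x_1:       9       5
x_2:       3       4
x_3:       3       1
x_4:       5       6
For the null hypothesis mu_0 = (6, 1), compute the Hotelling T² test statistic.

Step 1 — sample mean vector:
  mean(X_1) = (9 + 3 + 3 + 5) / 4 = 20/4 = 5
  mean(X_2) = (5 + 4 + 1 + 6) / 4 = 16/4 = 4
  x̄ = (5, 4),  deviation x̄ - mu_0 = (5, 4) - (6, 1) = (-1, 3).

Step 2 — sample covariance matrix, S[i,j] = (1/(n-1)) · Σ_k (x_{k,i} - mean_i) · (x_{k,j} - mean_j), divisor n-1 = 3:
  S[X_1,X_1] = ((4)·(4) + (-2)·(-2) + (-2)·(-2) + (0)·(0)) / 3 = 24/3 = 8
  S[X_1,X_2] = ((4)·(1) + (-2)·(0) + (-2)·(-3) + (0)·(2)) / 3 = 10/3 = 3.3333
  S[X_2,X_2] = ((1)·(1) + (0)·(0) + (-3)·(-3) + (2)·(2)) / 3 = 14/3 = 4.6667
  S = [[8, 3.3333],
 [3.3333, 4.6667]].

Step 3 — invert S. det(S) = 8·4.6667 - (3.3333)² = 26.2222.
  S^{-1} = (1/det) · [[d, -b], [-b, a]] = [[0.178, -0.1271],
 [-0.1271, 0.3051]].

Step 4 — quadratic form (x̄ - mu_0)^T · S^{-1} · (x̄ - mu_0):
  S^{-1} · (x̄ - mu_0) = (-0.5593, 1.0424),
  (x̄ - mu_0)^T · [...] = (-1)·(-0.5593) + (3)·(1.0424) = 3.6864.

Step 5 — scale by n: T² = 4 · 3.6864 = 14.7458.

T² ≈ 14.7458


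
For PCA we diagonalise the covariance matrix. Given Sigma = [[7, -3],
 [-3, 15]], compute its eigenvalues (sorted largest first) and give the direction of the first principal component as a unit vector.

Step 1 — characteristic polynomial of 2×2 Sigma:
  det(Sigma - λI) = λ² - trace · λ + det = 0.
  trace = 7 + 15 = 22, det = 7·15 - (-3)² = 96.
Step 2 — discriminant:
  Δ = trace² - 4·det = 484 - 384 = 100.
Step 3 — eigenvalues:
  λ = (trace ± √Δ)/2 = (22 ± 10)/2,
  λ_1 = 16,  λ_2 = 6.

Step 4 — unit eigenvector for λ_1: solve (Sigma - λ_1 I)v = 0. First row:
  (7 - 16)·v_x + (-3)·v_y = 0, i.e. (-9)·v_x + (-3)·v_y = 0,
  so v ∝ (b, λ_1 - a) = (-3, 9); multiply by -1 so the first entry is positive: u = (3, -9).
  ||u|| = √((3)² + (-9)²) = √(90) ≈ 9.4868,
  v_1 = u/||u|| ≈ (0.3162, -0.9487) (||v_1|| = 1).

λ_1 = 16,  λ_2 = 6;  v_1 ≈ (0.3162, -0.9487)


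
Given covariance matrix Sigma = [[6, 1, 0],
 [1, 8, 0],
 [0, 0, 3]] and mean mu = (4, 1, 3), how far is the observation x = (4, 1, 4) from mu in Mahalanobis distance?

Step 1 — centre the observation: (x - mu) = (0, 0, 1).

Step 2 — invert Sigma (cofactor / det for 3×3, or solve directly):
  Sigma^{-1} = [[0.1702, -0.0213, 0],
 [-0.0213, 0.1277, 0],
 [0, 0, 0.3333]].

Step 3 — form the quadratic (x - mu)^T · Sigma^{-1} · (x - mu):
  Sigma^{-1} · (x - mu) = (0, 0, 0.3333).
  (x - mu)^T · [Sigma^{-1} · (x - mu)] = (0)·(0) + (0)·(0) + (1)·(0.3333) = 0.3333.

Step 4 — take square root: d = √(0.3333) ≈ 0.5774.

d(x, mu) = √(0.3333) ≈ 0.5774


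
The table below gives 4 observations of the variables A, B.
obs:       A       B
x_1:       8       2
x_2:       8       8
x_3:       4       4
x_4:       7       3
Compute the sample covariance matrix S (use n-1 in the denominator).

Step 1 — column means:
  mean(A) = (8 + 8 + 4 + 7) / 4 = 27/4 = 6.75
  mean(B) = (2 + 8 + 4 + 3) / 4 = 17/4 = 4.25

Step 2 — sample covariance S[i,j] = (1/(n-1)) · Σ_k (x_{k,i} - mean_i) · (x_{k,j} - mean_j), with n-1 = 3.
  S[A,A] = ((1.25)·(1.25) + (1.25)·(1.25) + (-2.75)·(-2.75) + (0.25)·(0.25)) / 3 = 10.75/3 = 3.5833
  S[A,B] = ((1.25)·(-2.25) + (1.25)·(3.75) + (-2.75)·(-0.25) + (0.25)·(-1.25)) / 3 = 2.25/3 = 0.75
  S[B,B] = ((-2.25)·(-2.25) + (3.75)·(3.75) + (-0.25)·(-0.25) + (-1.25)·(-1.25)) / 3 = 20.75/3 = 6.9167

S is symmetric (S[j,i] = S[i,j]). Assembling:

S = [[3.5833, 0.75],
 [0.75, 6.9167]]


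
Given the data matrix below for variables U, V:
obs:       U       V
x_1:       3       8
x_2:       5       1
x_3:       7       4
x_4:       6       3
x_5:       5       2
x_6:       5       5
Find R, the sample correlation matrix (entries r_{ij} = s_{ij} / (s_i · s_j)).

Step 1 — column means:
  mean(U) = (3 + 5 + 7 + 6 + 5 + 5) / 6 = 31/6 = 5.1667
  mean(V) = (8 + 1 + 4 + 3 + 2 + 5) / 6 = 23/6 = 3.8333

Step 2 — sample variances and covariances s[i,j] = (1/(n-1)) · Σ_k (x_{k,i} - mean_i) · (x_{k,j} - mean_j), with n-1 = 5:
  s[U,U] = ((-2.1667)·(-2.1667) + (-0.1667)·(-0.1667) + (1.8333)·(1.8333) + (0.8333)·(0.8333) + (-0.1667)·(-0.1667) + (-0.1667)·(-0.1667)) / 5 = 8.8333/5 = 1.7667
  s[U,V] = ((-2.1667)·(4.1667) + (-0.1667)·(-2.8333) + (1.8333)·(0.1667) + (0.8333)·(-0.8333) + (-0.1667)·(-1.8333) + (-0.1667)·(1.1667)) / 5 = -8.8333/5 = -1.7667
  s[V,V] = ((4.1667)·(4.1667) + (-2.8333)·(-2.8333) + (0.1667)·(0.1667) + (-0.8333)·(-0.8333) + (-1.8333)·(-1.8333) + (1.1667)·(1.1667)) / 5 = 30.8333/5 = 6.1667
  Sample standard deviations s_i = √(s[i,i]):
  s(U) = √(1.7667) = 1.3292
  s(V) = √(6.1667) = 2.4833

Step 3 — r_{ij} = s_{ij} / (s_i · s_j):
  r[U,U] = 1 (diagonal).
  r[U,V] = -1.7667 / (1.3292 · 2.4833) = -1.7667 / 3.3007 = -0.5352
  r[V,V] = 1 (diagonal).

R is symmetric with unit diagonal. Assembling:

R = [[1, -0.5352],
 [-0.5352, 1]]


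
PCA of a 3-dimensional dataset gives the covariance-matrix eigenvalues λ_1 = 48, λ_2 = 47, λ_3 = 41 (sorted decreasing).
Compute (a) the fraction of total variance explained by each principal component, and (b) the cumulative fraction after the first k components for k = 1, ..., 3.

Step 1 — total variance = trace(Sigma) = Σ λ_i = 48 + 47 + 41 = 136.

Step 2 — fraction explained by component i = λ_i / Σ λ:
  PC1: 48/136 = 0.3529
  PC2: 47/136 = 0.3456
  PC3: 41/136 = 0.3015

Step 3 — cumulative fraction after k components = (λ_1 + ... + λ_k) / Σ λ:
  k = 1: 48/136 = 0.3529
  k = 2: (48 + 47)/136 = 95/136 = 0.6985
  k = 3: (48 + 47 + 41)/136 = 136/136 = 1

Summary (fraction, with percent):

explained: PC1 0.3529 (35.29%), PC2 0.3456 (34.56%), PC3 0.3015 (30.15%);  cumulative: 0.3529, 0.6985, 1


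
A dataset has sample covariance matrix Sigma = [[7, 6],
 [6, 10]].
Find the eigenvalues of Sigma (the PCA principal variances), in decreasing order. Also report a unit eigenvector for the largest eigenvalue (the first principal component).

Step 1 — characteristic polynomial of 2×2 Sigma:
  det(Sigma - λI) = λ² - trace · λ + det = 0.
  trace = 7 + 10 = 17, det = 7·10 - (6)² = 34.
Step 2 — discriminant:
  Δ = trace² - 4·det = 289 - 136 = 153.
Step 3 — eigenvalues:
  λ = (trace ± √Δ)/2 = (17 ± 12.3693)/2,
  λ_1 = 14.6847,  λ_2 = 2.3153.

Step 4 — unit eigenvector for λ_1: solve (Sigma - λ_1 I)v = 0. First row:
  (7 - 14.6847)·v_x + (6)·v_y = 0, i.e. (-7.6847)·v_x + (6)·v_y = 0,
  so v ∝ (b, λ_1 - a) = (6, 7.6847) = u.
  ||u|| = √((6)² + (7.6847)²) = √(95.054) ≈ 9.7496,
  v_1 = u/||u|| ≈ (0.6154, 0.7882) (||v_1|| = 1).

λ_1 = 14.6847,  λ_2 = 2.3153;  v_1 ≈ (0.6154, 0.7882)


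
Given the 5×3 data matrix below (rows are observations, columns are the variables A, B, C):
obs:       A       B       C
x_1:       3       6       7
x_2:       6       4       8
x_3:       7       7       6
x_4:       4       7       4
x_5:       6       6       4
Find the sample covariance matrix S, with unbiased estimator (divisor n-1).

Step 1 — column means:
  mean(A) = (3 + 6 + 7 + 4 + 6) / 5 = 26/5 = 5.2
  mean(B) = (6 + 4 + 7 + 7 + 6) / 5 = 30/5 = 6
  mean(C) = (7 + 8 + 6 + 4 + 4) / 5 = 29/5 = 5.8

Step 2 — sample covariance S[i,j] = (1/(n-1)) · Σ_k (x_{k,i} - mean_i) · (x_{k,j} - mean_j), with n-1 = 4.
  S[A,A] = ((-2.2)·(-2.2) + (0.8)·(0.8) + (1.8)·(1.8) + (-1.2)·(-1.2) + (0.8)·(0.8)) / 4 = 10.8/4 = 2.7
  S[A,B] = ((-2.2)·(0) + (0.8)·(-2) + (1.8)·(1) + (-1.2)·(1) + (0.8)·(0)) / 4 = -1/4 = -0.25
  S[A,C] = ((-2.2)·(1.2) + (0.8)·(2.2) + (1.8)·(0.2) + (-1.2)·(-1.8) + (0.8)·(-1.8)) / 4 = 0.2/4 = 0.05
  S[B,B] = ((0)·(0) + (-2)·(-2) + (1)·(1) + (1)·(1) + (0)·(0)) / 4 = 6/4 = 1.5
  S[B,C] = ((0)·(1.2) + (-2)·(2.2) + (1)·(0.2) + (1)·(-1.8) + (0)·(-1.8)) / 4 = -6/4 = -1.5
  S[C,C] = ((1.2)·(1.2) + (2.2)·(2.2) + (0.2)·(0.2) + (-1.8)·(-1.8) + (-1.8)·(-1.8)) / 4 = 12.8/4 = 3.2

S is symmetric (S[j,i] = S[i,j]). Assembling:

S = [[2.7, -0.25, 0.05],
 [-0.25, 1.5, -1.5],
 [0.05, -1.5, 3.2]]


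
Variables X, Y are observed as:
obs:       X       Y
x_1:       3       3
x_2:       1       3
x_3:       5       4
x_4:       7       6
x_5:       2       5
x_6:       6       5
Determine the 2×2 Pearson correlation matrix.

Step 1 — column means:
  mean(X) = (3 + 1 + 5 + 7 + 2 + 6) / 6 = 24/6 = 4
  mean(Y) = (3 + 3 + 4 + 6 + 5 + 5) / 6 = 26/6 = 4.3333

Step 2 — sample variances and covariances s[i,j] = (1/(n-1)) · Σ_k (x_{k,i} - mean_i) · (x_{k,j} - mean_j), with n-1 = 5:
  s[X,X] = ((-1)·(-1) + (-3)·(-3) + (1)·(1) + (3)·(3) + (-2)·(-2) + (2)·(2)) / 5 = 28/5 = 5.6
  s[X,Y] = ((-1)·(-1.3333) + (-3)·(-1.3333) + (1)·(-0.3333) + (3)·(1.6667) + (-2)·(0.6667) + (2)·(0.6667)) / 5 = 10/5 = 2
  s[Y,Y] = ((-1.3333)·(-1.3333) + (-1.3333)·(-1.3333) + (-0.3333)·(-0.3333) + (1.6667)·(1.6667) + (0.6667)·(0.6667) + (0.6667)·(0.6667)) / 5 = 7.3333/5 = 1.4667
  Sample standard deviations s_i = √(s[i,i]):
  s(X) = √(5.6) = 2.3664
  s(Y) = √(1.4667) = 1.2111

Step 3 — r_{ij} = s_{ij} / (s_i · s_j):
  r[X,X] = 1 (diagonal).
  r[X,Y] = 2 / (2.3664 · 1.2111) = 2 / 2.8659 = 0.6979
  r[Y,Y] = 1 (diagonal).

R is symmetric with unit diagonal. Assembling:

R = [[1, 0.6979],
 [0.6979, 1]]


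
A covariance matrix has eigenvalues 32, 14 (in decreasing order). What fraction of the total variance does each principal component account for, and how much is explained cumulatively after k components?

Step 1 — total variance = trace(Sigma) = Σ λ_i = 32 + 14 = 46.

Step 2 — fraction explained by component i = λ_i / Σ λ:
  PC1: 32/46 = 0.6957
  PC2: 14/46 = 0.3043

Step 3 — cumulative fraction after k components = (λ_1 + ... + λ_k) / Σ λ:
  k = 1: 32/46 = 0.6957
  k = 2: (32 + 14)/46 = 46/46 = 1

Summary (fraction, with percent):

explained: PC1 0.6957 (69.57%), PC2 0.3043 (30.43%);  cumulative: 0.6957, 1


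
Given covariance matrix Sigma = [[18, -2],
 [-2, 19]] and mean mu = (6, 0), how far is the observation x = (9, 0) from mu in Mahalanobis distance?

Step 1 — centre the observation: (x - mu) = (3, 0).

Step 2 — invert Sigma. det(Sigma) = 18·19 - (-2)² = 338.
  Sigma^{-1} = (1/det) · [[d, -b], [-b, a]] = [[0.0562, 0.0059],
 [0.0059, 0.0533]].

Step 3 — form the quadratic (x - mu)^T · Sigma^{-1} · (x - mu):
  Sigma^{-1} · (x - mu) = (0.1686, 0.0178).
  (x - mu)^T · [Sigma^{-1} · (x - mu)] = (3)·(0.1686) + (0)·(0.0178) = 0.5059.

Step 4 — take square root: d = √(0.5059) ≈ 0.7113.

d(x, mu) = √(0.5059) ≈ 0.7113


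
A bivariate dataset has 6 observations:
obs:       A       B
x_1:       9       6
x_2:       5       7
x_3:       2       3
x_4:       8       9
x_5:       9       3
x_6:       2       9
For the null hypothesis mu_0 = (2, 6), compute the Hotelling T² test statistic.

Step 1 — sample mean vector:
  mean(A) = (9 + 5 + 2 + 8 + 9 + 2) / 6 = 35/6 = 5.8333
  mean(B) = (6 + 7 + 3 + 9 + 3 + 9) / 6 = 37/6 = 6.1667
  x̄ = (5.8333, 6.1667),  deviation x̄ - mu_0 = (5.8333, 6.1667) - (2, 6) = (3.8333, 0.1667).

Step 2 — sample covariance matrix, S[i,j] = (1/(n-1)) · Σ_k (x_{k,i} - mean_i) · (x_{k,j} - mean_j), divisor n-1 = 5:
  S[A,A] = ((3.1667)·(3.1667) + (-0.8333)·(-0.8333) + (-3.8333)·(-3.8333) + (2.1667)·(2.1667) + (3.1667)·(3.1667) + (-3.8333)·(-3.8333)) / 5 = 54.8333/5 = 10.9667
  S[A,B] = ((3.1667)·(-0.1667) + (-0.8333)·(0.8333) + (-3.8333)·(-3.1667) + (2.1667)·(2.8333) + (3.1667)·(-3.1667) + (-3.8333)·(2.8333)) / 5 = -3.8333/5 = -0.7667
  S[B,B] = ((-0.1667)·(-0.1667) + (0.8333)·(0.8333) + (-3.1667)·(-3.1667) + (2.8333)·(2.8333) + (-3.1667)·(-3.1667) + (2.8333)·(2.8333)) / 5 = 36.8333/5 = 7.3667
  S = [[10.9667, -0.7667],
 [-0.7667, 7.3667]].

Step 3 — invert S. det(S) = 10.9667·7.3667 - (-0.7667)² = 80.2.
  S^{-1} = (1/det) · [[d, -b], [-b, a]] = [[0.0919, 0.0096],
 [0.0096, 0.1367]].

Step 4 — quadratic form (x̄ - mu_0)^T · S^{-1} · (x̄ - mu_0):
  S^{-1} · (x̄ - mu_0) = (0.3537, 0.0594),
  (x̄ - mu_0)^T · [...] = (3.8333)·(0.3537) + (0.1667)·(0.0594) = 1.3658.

Step 5 — scale by n: T² = 6 · 1.3658 = 8.1945.

T² ≈ 8.1945


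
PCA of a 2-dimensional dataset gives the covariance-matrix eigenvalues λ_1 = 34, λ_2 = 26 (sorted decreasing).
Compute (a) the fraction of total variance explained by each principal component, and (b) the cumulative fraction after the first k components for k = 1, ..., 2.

Step 1 — total variance = trace(Sigma) = Σ λ_i = 34 + 26 = 60.

Step 2 — fraction explained by component i = λ_i / Σ λ:
  PC1: 34/60 = 0.5667
  PC2: 26/60 = 0.4333

Step 3 — cumulative fraction after k components = (λ_1 + ... + λ_k) / Σ λ:
  k = 1: 34/60 = 0.5667
  k = 2: (34 + 26)/60 = 60/60 = 1

Summary (fraction, with percent):

explained: PC1 0.5667 (56.67%), PC2 0.4333 (43.33%);  cumulative: 0.5667, 1


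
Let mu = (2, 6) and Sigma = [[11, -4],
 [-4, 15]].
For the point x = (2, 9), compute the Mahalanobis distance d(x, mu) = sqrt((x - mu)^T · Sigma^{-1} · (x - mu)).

Step 1 — centre the observation: (x - mu) = (0, 3).

Step 2 — invert Sigma. det(Sigma) = 11·15 - (-4)² = 149.
  Sigma^{-1} = (1/det) · [[d, -b], [-b, a]] = [[0.1007, 0.0268],
 [0.0268, 0.0738]].

Step 3 — form the quadratic (x - mu)^T · Sigma^{-1} · (x - mu):
  Sigma^{-1} · (x - mu) = (0.0805, 0.2215).
  (x - mu)^T · [Sigma^{-1} · (x - mu)] = (0)·(0.0805) + (3)·(0.2215) = 0.6644.

Step 4 — take square root: d = √(0.6644) ≈ 0.8151.

d(x, mu) = √(0.6644) ≈ 0.8151


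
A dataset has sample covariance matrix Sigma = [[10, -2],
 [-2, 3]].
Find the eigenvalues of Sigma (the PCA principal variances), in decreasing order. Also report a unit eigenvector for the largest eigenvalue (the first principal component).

Step 1 — characteristic polynomial of 2×2 Sigma:
  det(Sigma - λI) = λ² - trace · λ + det = 0.
  trace = 10 + 3 = 13, det = 10·3 - (-2)² = 26.
Step 2 — discriminant:
  Δ = trace² - 4·det = 169 - 104 = 65.
Step 3 — eigenvalues:
  λ = (trace ± √Δ)/2 = (13 ± 8.0623)/2,
  λ_1 = 10.5311,  λ_2 = 2.4689.

Step 4 — unit eigenvector for λ_1: solve (Sigma - λ_1 I)v = 0. First row:
  (10 - 10.5311)·v_x + (-2)·v_y = 0, i.e. (-0.5311)·v_x + (-2)·v_y = 0,
  so v ∝ (b, λ_1 - a) = (-2, 0.5311); multiply by -1 so the first entry is positive: u = (2, -0.5311).
  ||u|| = √((2)² + (-0.5311)²) = √(4.2821) ≈ 2.0693,
  v_1 = u/||u|| ≈ (0.9665, -0.2567) (||v_1|| = 1).

λ_1 = 10.5311,  λ_2 = 2.4689;  v_1 ≈ (0.9665, -0.2567)


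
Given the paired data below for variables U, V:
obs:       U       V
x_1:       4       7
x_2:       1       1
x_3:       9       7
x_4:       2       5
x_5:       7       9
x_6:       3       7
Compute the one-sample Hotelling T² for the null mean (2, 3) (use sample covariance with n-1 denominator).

Step 1 — sample mean vector:
  mean(U) = (4 + 1 + 9 + 2 + 7 + 3) / 6 = 26/6 = 4.3333
  mean(V) = (7 + 1 + 7 + 5 + 9 + 7) / 6 = 36/6 = 6
  x̄ = (4.3333, 6),  deviation x̄ - mu_0 = (4.3333, 6) - (2, 3) = (2.3333, 3).

Step 2 — sample covariance matrix, S[i,j] = (1/(n-1)) · Σ_k (x_{k,i} - mean_i) · (x_{k,j} - mean_j), divisor n-1 = 5:
  S[U,U] = ((-0.3333)·(-0.3333) + (-3.3333)·(-3.3333) + (4.6667)·(4.6667) + (-2.3333)·(-2.3333) + (2.6667)·(2.6667) + (-1.3333)·(-1.3333)) / 5 = 47.3333/5 = 9.4667
  S[U,V] = ((-0.3333)·(1) + (-3.3333)·(-5) + (4.6667)·(1) + (-2.3333)·(-1) + (2.6667)·(3) + (-1.3333)·(1)) / 5 = 30/5 = 6
  S[V,V] = ((1)·(1) + (-5)·(-5) + (1)·(1) + (-1)·(-1) + (3)·(3) + (1)·(1)) / 5 = 38/5 = 7.6
  S = [[9.4667, 6],
 [6, 7.6]].

Step 3 — invert S. det(S) = 9.4667·7.6 - (6)² = 35.9467.
  S^{-1} = (1/det) · [[d, -b], [-b, a]] = [[0.2114, -0.1669],
 [-0.1669, 0.2634]].

Step 4 — quadratic form (x̄ - mu_0)^T · S^{-1} · (x̄ - mu_0):
  S^{-1} · (x̄ - mu_0) = (-0.0074, 0.4006),
  (x̄ - mu_0)^T · [...] = (2.3333)·(-0.0074) + (3)·(0.4006) = 1.1845.

Step 5 — scale by n: T² = 6 · 1.1845 = 7.1068.

T² ≈ 7.1068


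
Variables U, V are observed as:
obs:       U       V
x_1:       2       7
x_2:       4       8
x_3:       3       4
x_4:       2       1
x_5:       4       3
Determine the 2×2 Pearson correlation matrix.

Step 1 — column means:
  mean(U) = (2 + 4 + 3 + 2 + 4) / 5 = 15/5 = 3
  mean(V) = (7 + 8 + 4 + 1 + 3) / 5 = 23/5 = 4.6

Step 2 — sample variances and covariances s[i,j] = (1/(n-1)) · Σ_k (x_{k,i} - mean_i) · (x_{k,j} - mean_j), with n-1 = 4:
  s[U,U] = ((-1)·(-1) + (1)·(1) + (0)·(0) + (-1)·(-1) + (1)·(1)) / 4 = 4/4 = 1
  s[U,V] = ((-1)·(2.4) + (1)·(3.4) + (0)·(-0.6) + (-1)·(-3.6) + (1)·(-1.6)) / 4 = 3/4 = 0.75
  s[V,V] = ((2.4)·(2.4) + (3.4)·(3.4) + (-0.6)·(-0.6) + (-3.6)·(-3.6) + (-1.6)·(-1.6)) / 4 = 33.2/4 = 8.3
  Sample standard deviations s_i = √(s[i,i]):
  s(U) = √(1) = 1
  s(V) = √(8.3) = 2.881

Step 3 — r_{ij} = s_{ij} / (s_i · s_j):
  r[U,U] = 1 (diagonal).
  r[U,V] = 0.75 / (1 · 2.881) = 0.75 / 2.881 = 0.2603
  r[V,V] = 1 (diagonal).

R is symmetric with unit diagonal. Assembling:

R = [[1, 0.2603],
 [0.2603, 1]]


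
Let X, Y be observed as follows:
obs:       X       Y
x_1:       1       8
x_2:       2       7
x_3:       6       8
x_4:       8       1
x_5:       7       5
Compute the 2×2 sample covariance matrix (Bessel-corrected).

Step 1 — column means:
  mean(X) = (1 + 2 + 6 + 8 + 7) / 5 = 24/5 = 4.8
  mean(Y) = (8 + 7 + 8 + 1 + 5) / 5 = 29/5 = 5.8

Step 2 — sample covariance S[i,j] = (1/(n-1)) · Σ_k (x_{k,i} - mean_i) · (x_{k,j} - mean_j), with n-1 = 4.
  S[X,X] = ((-3.8)·(-3.8) + (-2.8)·(-2.8) + (1.2)·(1.2) + (3.2)·(3.2) + (2.2)·(2.2)) / 4 = 38.8/4 = 9.7
  S[X,Y] = ((-3.8)·(2.2) + (-2.8)·(1.2) + (1.2)·(2.2) + (3.2)·(-4.8) + (2.2)·(-0.8)) / 4 = -26.2/4 = -6.55
  S[Y,Y] = ((2.2)·(2.2) + (1.2)·(1.2) + (2.2)·(2.2) + (-4.8)·(-4.8) + (-0.8)·(-0.8)) / 4 = 34.8/4 = 8.7

S is symmetric (S[j,i] = S[i,j]). Assembling:

S = [[9.7, -6.55],
 [-6.55, 8.7]]


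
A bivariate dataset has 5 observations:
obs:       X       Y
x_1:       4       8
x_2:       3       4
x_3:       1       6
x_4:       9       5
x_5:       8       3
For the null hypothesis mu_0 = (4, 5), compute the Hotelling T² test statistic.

Step 1 — sample mean vector:
  mean(X) = (4 + 3 + 1 + 9 + 8) / 5 = 25/5 = 5
  mean(Y) = (8 + 4 + 6 + 5 + 3) / 5 = 26/5 = 5.2
  x̄ = (5, 5.2),  deviation x̄ - mu_0 = (5, 5.2) - (4, 5) = (1, 0.2).

Step 2 — sample covariance matrix, S[i,j] = (1/(n-1)) · Σ_k (x_{k,i} - mean_i) · (x_{k,j} - mean_j), divisor n-1 = 4:
  S[X,X] = ((-1)·(-1) + (-2)·(-2) + (-4)·(-4) + (4)·(4) + (3)·(3)) / 4 = 46/4 = 11.5
  S[X,Y] = ((-1)·(2.8) + (-2)·(-1.2) + (-4)·(0.8) + (4)·(-0.2) + (3)·(-2.2)) / 4 = -11/4 = -2.75
  S[Y,Y] = ((2.8)·(2.8) + (-1.2)·(-1.2) + (0.8)·(0.8) + (-0.2)·(-0.2) + (-2.2)·(-2.2)) / 4 = 14.8/4 = 3.7
  S = [[11.5, -2.75],
 [-2.75, 3.7]].

Step 3 — invert S. det(S) = 11.5·3.7 - (-2.75)² = 34.9875.
  S^{-1} = (1/det) · [[d, -b], [-b, a]] = [[0.1058, 0.0786],
 [0.0786, 0.3287]].

Step 4 — quadratic form (x̄ - mu_0)^T · S^{-1} · (x̄ - mu_0):
  S^{-1} · (x̄ - mu_0) = (0.1215, 0.1443),
  (x̄ - mu_0)^T · [...] = (1)·(0.1215) + (0.2)·(0.1443) = 0.1503.

Step 5 — scale by n: T² = 5 · 0.1503 = 0.7517.

T² ≈ 0.7517


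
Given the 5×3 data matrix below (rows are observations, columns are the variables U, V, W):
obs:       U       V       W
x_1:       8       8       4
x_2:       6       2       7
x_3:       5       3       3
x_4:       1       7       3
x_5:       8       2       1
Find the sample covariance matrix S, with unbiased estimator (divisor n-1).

Step 1 — column means:
  mean(U) = (8 + 6 + 5 + 1 + 8) / 5 = 28/5 = 5.6
  mean(V) = (8 + 2 + 3 + 7 + 2) / 5 = 22/5 = 4.4
  mean(W) = (4 + 7 + 3 + 3 + 1) / 5 = 18/5 = 3.6

Step 2 — sample covariance S[i,j] = (1/(n-1)) · Σ_k (x_{k,i} - mean_i) · (x_{k,j} - mean_j), with n-1 = 4.
  S[U,U] = ((2.4)·(2.4) + (0.4)·(0.4) + (-0.6)·(-0.6) + (-4.6)·(-4.6) + (2.4)·(2.4)) / 4 = 33.2/4 = 8.3
  S[U,V] = ((2.4)·(3.6) + (0.4)·(-2.4) + (-0.6)·(-1.4) + (-4.6)·(2.6) + (2.4)·(-2.4)) / 4 = -9.2/4 = -2.3
  S[U,W] = ((2.4)·(0.4) + (0.4)·(3.4) + (-0.6)·(-0.6) + (-4.6)·(-0.6) + (2.4)·(-2.6)) / 4 = -0.8/4 = -0.2
  S[V,V] = ((3.6)·(3.6) + (-2.4)·(-2.4) + (-1.4)·(-1.4) + (2.6)·(2.6) + (-2.4)·(-2.4)) / 4 = 33.2/4 = 8.3
  S[V,W] = ((3.6)·(0.4) + (-2.4)·(3.4) + (-1.4)·(-0.6) + (2.6)·(-0.6) + (-2.4)·(-2.6)) / 4 = -1.2/4 = -0.3
  S[W,W] = ((0.4)·(0.4) + (3.4)·(3.4) + (-0.6)·(-0.6) + (-0.6)·(-0.6) + (-2.6)·(-2.6)) / 4 = 19.2/4 = 4.8

S is symmetric (S[j,i] = S[i,j]). Assembling:

S = [[8.3, -2.3, -0.2],
 [-2.3, 8.3, -0.3],
 [-0.2, -0.3, 4.8]]


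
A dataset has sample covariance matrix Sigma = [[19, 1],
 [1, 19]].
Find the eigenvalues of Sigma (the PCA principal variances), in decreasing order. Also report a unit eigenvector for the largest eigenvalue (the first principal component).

Step 1 — characteristic polynomial of 2×2 Sigma:
  det(Sigma - λI) = λ² - trace · λ + det = 0.
  trace = 19 + 19 = 38, det = 19·19 - (1)² = 360.
Step 2 — discriminant:
  Δ = trace² - 4·det = 1444 - 1440 = 4.
Step 3 — eigenvalues:
  λ = (trace ± √Δ)/2 = (38 ± 2)/2,
  λ_1 = 20,  λ_2 = 18.

Step 4 — unit eigenvector for λ_1: solve (Sigma - λ_1 I)v = 0. First row:
  (19 - 20)·v_x + (1)·v_y = 0, i.e. (-1)·v_x + (1)·v_y = 0,
  so v ∝ (b, λ_1 - a) = (1, 1) = u.
  ||u|| = √((1)² + (1)²) = √(2) ≈ 1.4142,
  v_1 = u/||u|| ≈ (0.7071, 0.7071) (||v_1|| = 1).

λ_1 = 20,  λ_2 = 18;  v_1 ≈ (0.7071, 0.7071)


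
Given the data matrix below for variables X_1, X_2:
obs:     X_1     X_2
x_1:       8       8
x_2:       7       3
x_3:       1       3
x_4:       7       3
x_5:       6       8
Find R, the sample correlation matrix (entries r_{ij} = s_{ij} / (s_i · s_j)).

Step 1 — column means:
  mean(X_1) = (8 + 7 + 1 + 7 + 6) / 5 = 29/5 = 5.8
  mean(X_2) = (8 + 3 + 3 + 3 + 8) / 5 = 25/5 = 5

Step 2 — sample variances and covariances s[i,j] = (1/(n-1)) · Σ_k (x_{k,i} - mean_i) · (x_{k,j} - mean_j), with n-1 = 4:
  s[X_1,X_1] = ((2.2)·(2.2) + (1.2)·(1.2) + (-4.8)·(-4.8) + (1.2)·(1.2) + (0.2)·(0.2)) / 4 = 30.8/4 = 7.7
  s[X_1,X_2] = ((2.2)·(3) + (1.2)·(-2) + (-4.8)·(-2) + (1.2)·(-2) + (0.2)·(3)) / 4 = 12/4 = 3
  s[X_2,X_2] = ((3)·(3) + (-2)·(-2) + (-2)·(-2) + (-2)·(-2) + (3)·(3)) / 4 = 30/4 = 7.5
  Sample standard deviations s_i = √(s[i,i]):
  s(X_1) = √(7.7) = 2.7749
  s(X_2) = √(7.5) = 2.7386

Step 3 — r_{ij} = s_{ij} / (s_i · s_j):
  r[X_1,X_1] = 1 (diagonal).
  r[X_1,X_2] = 3 / (2.7749 · 2.7386) = 3 / 7.5993 = 0.3948
  r[X_2,X_2] = 1 (diagonal).

R is symmetric with unit diagonal. Assembling:

R = [[1, 0.3948],
 [0.3948, 1]]


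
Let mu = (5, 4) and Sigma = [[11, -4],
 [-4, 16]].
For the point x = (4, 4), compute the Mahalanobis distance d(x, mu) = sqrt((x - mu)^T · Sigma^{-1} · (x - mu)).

Step 1 — centre the observation: (x - mu) = (-1, 0).

Step 2 — invert Sigma. det(Sigma) = 11·16 - (-4)² = 160.
  Sigma^{-1} = (1/det) · [[d, -b], [-b, a]] = [[0.1, 0.025],
 [0.025, 0.0688]].

Step 3 — form the quadratic (x - mu)^T · Sigma^{-1} · (x - mu):
  Sigma^{-1} · (x - mu) = (-0.1, -0.025).
  (x - mu)^T · [Sigma^{-1} · (x - mu)] = (-1)·(-0.1) + (0)·(-0.025) = 0.1.

Step 4 — take square root: d = √(0.1) ≈ 0.3162.

d(x, mu) = √(0.1) ≈ 0.3162


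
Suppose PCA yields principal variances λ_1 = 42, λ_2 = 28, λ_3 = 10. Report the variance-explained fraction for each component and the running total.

Step 1 — total variance = trace(Sigma) = Σ λ_i = 42 + 28 + 10 = 80.

Step 2 — fraction explained by component i = λ_i / Σ λ:
  PC1: 42/80 = 0.525
  PC2: 28/80 = 0.35
  PC3: 10/80 = 0.125

Step 3 — cumulative fraction after k components = (λ_1 + ... + λ_k) / Σ λ:
  k = 1: 42/80 = 0.525
  k = 2: (42 + 28)/80 = 70/80 = 0.875
  k = 3: (42 + 28 + 10)/80 = 80/80 = 1

Summary (fraction, with percent):

explained: PC1 0.525 (52.5%), PC2 0.35 (35%), PC3 0.125 (12.5%);  cumulative: 0.525, 0.875, 1


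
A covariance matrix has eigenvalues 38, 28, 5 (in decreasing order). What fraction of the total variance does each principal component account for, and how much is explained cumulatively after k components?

Step 1 — total variance = trace(Sigma) = Σ λ_i = 38 + 28 + 5 = 71.

Step 2 — fraction explained by component i = λ_i / Σ λ:
  PC1: 38/71 = 0.5352
  PC2: 28/71 = 0.3944
  PC3: 5/71 = 0.0704

Step 3 — cumulative fraction after k components = (λ_1 + ... + λ_k) / Σ λ:
  k = 1: 38/71 = 0.5352
  k = 2: (38 + 28)/71 = 66/71 = 0.9296
  k = 3: (38 + 28 + 5)/71 = 71/71 = 1

Summary (fraction, with percent):

explained: PC1 0.5352 (53.52%), PC2 0.3944 (39.44%), PC3 0.0704 (7.04%);  cumulative: 0.5352, 0.9296, 1


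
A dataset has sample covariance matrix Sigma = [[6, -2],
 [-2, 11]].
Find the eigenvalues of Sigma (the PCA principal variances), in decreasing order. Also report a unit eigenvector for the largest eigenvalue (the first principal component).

Step 1 — characteristic polynomial of 2×2 Sigma:
  det(Sigma - λI) = λ² - trace · λ + det = 0.
  trace = 6 + 11 = 17, det = 6·11 - (-2)² = 62.
Step 2 — discriminant:
  Δ = trace² - 4·det = 289 - 248 = 41.
Step 3 — eigenvalues:
  λ = (trace ± √Δ)/2 = (17 ± 6.4031)/2,
  λ_1 = 11.7016,  λ_2 = 5.2984.

Step 4 — unit eigenvector for λ_1: solve (Sigma - λ_1 I)v = 0. First row:
  (6 - 11.7016)·v_x + (-2)·v_y = 0, i.e. (-5.7016)·v_x + (-2)·v_y = 0,
  so v ∝ (b, λ_1 - a) = (-2, 5.7016); multiply by -1 so the first entry is positive: u = (2, -5.7016).
  ||u|| = √((2)² + (-5.7016)²) = √(36.5078) ≈ 6.0422,
  v_1 = u/||u|| ≈ (0.331, -0.9436) (||v_1|| = 1).

λ_1 = 11.7016,  λ_2 = 5.2984;  v_1 ≈ (0.331, -0.9436)


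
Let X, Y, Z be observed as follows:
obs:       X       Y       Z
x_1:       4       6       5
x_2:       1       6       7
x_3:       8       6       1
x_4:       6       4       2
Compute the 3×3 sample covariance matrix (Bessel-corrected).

Step 1 — column means:
  mean(X) = (4 + 1 + 8 + 6) / 4 = 19/4 = 4.75
  mean(Y) = (6 + 6 + 6 + 4) / 4 = 22/4 = 5.5
  mean(Z) = (5 + 7 + 1 + 2) / 4 = 15/4 = 3.75

Step 2 — sample covariance S[i,j] = (1/(n-1)) · Σ_k (x_{k,i} - mean_i) · (x_{k,j} - mean_j), with n-1 = 3.
  S[X,X] = ((-0.75)·(-0.75) + (-3.75)·(-3.75) + (3.25)·(3.25) + (1.25)·(1.25)) / 3 = 26.75/3 = 8.9167
  S[X,Y] = ((-0.75)·(0.5) + (-3.75)·(0.5) + (3.25)·(0.5) + (1.25)·(-1.5)) / 3 = -2.5/3 = -0.8333
  S[X,Z] = ((-0.75)·(1.25) + (-3.75)·(3.25) + (3.25)·(-2.75) + (1.25)·(-1.75)) / 3 = -24.25/3 = -8.0833
  S[Y,Y] = ((0.5)·(0.5) + (0.5)·(0.5) + (0.5)·(0.5) + (-1.5)·(-1.5)) / 3 = 3/3 = 1
  S[Y,Z] = ((0.5)·(1.25) + (0.5)·(3.25) + (0.5)·(-2.75) + (-1.5)·(-1.75)) / 3 = 3.5/3 = 1.1667
  S[Z,Z] = ((1.25)·(1.25) + (3.25)·(3.25) + (-2.75)·(-2.75) + (-1.75)·(-1.75)) / 3 = 22.75/3 = 7.5833

S is symmetric (S[j,i] = S[i,j]). Assembling:

S = [[8.9167, -0.8333, -8.0833],
 [-0.8333, 1, 1.1667],
 [-8.0833, 1.1667, 7.5833]]


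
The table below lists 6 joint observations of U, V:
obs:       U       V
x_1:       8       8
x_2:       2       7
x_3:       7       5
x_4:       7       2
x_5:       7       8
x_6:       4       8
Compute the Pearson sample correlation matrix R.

Step 1 — column means:
  mean(U) = (8 + 2 + 7 + 7 + 7 + 4) / 6 = 35/6 = 5.8333
  mean(V) = (8 + 7 + 5 + 2 + 8 + 8) / 6 = 38/6 = 6.3333

Step 2 — sample variances and covariances s[i,j] = (1/(n-1)) · Σ_k (x_{k,i} - mean_i) · (x_{k,j} - mean_j), with n-1 = 5:
  s[U,U] = ((2.1667)·(2.1667) + (-3.8333)·(-3.8333) + (1.1667)·(1.1667) + (1.1667)·(1.1667) + (1.1667)·(1.1667) + (-1.8333)·(-1.8333)) / 5 = 26.8333/5 = 5.3667
  s[U,V] = ((2.1667)·(1.6667) + (-3.8333)·(0.6667) + (1.1667)·(-1.3333) + (1.1667)·(-4.3333) + (1.1667)·(1.6667) + (-1.8333)·(1.6667)) / 5 = -6.6667/5 = -1.3333
  s[V,V] = ((1.6667)·(1.6667) + (0.6667)·(0.6667) + (-1.3333)·(-1.3333) + (-4.3333)·(-4.3333) + (1.6667)·(1.6667) + (1.6667)·(1.6667)) / 5 = 29.3333/5 = 5.8667
  Sample standard deviations s_i = √(s[i,i]):
  s(U) = √(5.3667) = 2.3166
  s(V) = √(5.8667) = 2.4221

Step 3 — r_{ij} = s_{ij} / (s_i · s_j):
  r[U,U] = 1 (diagonal).
  r[U,V] = -1.3333 / (2.3166 · 2.4221) = -1.3333 / 5.6111 = -0.2376
  r[V,V] = 1 (diagonal).

R is symmetric with unit diagonal. Assembling:

R = [[1, -0.2376],
 [-0.2376, 1]]


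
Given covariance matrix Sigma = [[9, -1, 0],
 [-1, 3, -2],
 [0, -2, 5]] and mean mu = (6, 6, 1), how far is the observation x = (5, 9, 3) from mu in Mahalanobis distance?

Step 1 — centre the observation: (x - mu) = (-1, 3, 2).

Step 2 — invert Sigma (cofactor / det for 3×3, or solve directly):
  Sigma^{-1} = [[0.117, 0.0532, 0.0213],
 [0.0532, 0.4787, 0.1915],
 [0.0213, 0.1915, 0.2766]].

Step 3 — form the quadratic (x - mu)^T · Sigma^{-1} · (x - mu):
  Sigma^{-1} · (x - mu) = (0.0851, 1.766, 1.1064).
  (x - mu)^T · [Sigma^{-1} · (x - mu)] = (-1)·(0.0851) + (3)·(1.766) + (2)·(1.1064) = 7.4255.

Step 4 — take square root: d = √(7.4255) ≈ 2.725.

d(x, mu) = √(7.4255) ≈ 2.725


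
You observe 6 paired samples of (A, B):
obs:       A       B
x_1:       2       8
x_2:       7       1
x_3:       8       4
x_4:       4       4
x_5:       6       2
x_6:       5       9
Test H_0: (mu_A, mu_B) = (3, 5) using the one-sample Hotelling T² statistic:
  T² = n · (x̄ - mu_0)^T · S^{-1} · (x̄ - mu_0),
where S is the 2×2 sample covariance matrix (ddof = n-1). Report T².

Step 1 — sample mean vector:
  mean(A) = (2 + 7 + 8 + 4 + 6 + 5) / 6 = 32/6 = 5.3333
  mean(B) = (8 + 1 + 4 + 4 + 2 + 9) / 6 = 28/6 = 4.6667
  x̄ = (5.3333, 4.6667),  deviation x̄ - mu_0 = (5.3333, 4.6667) - (3, 5) = (2.3333, -0.3333).

Step 2 — sample covariance matrix, S[i,j] = (1/(n-1)) · Σ_k (x_{k,i} - mean_i) · (x_{k,j} - mean_j), divisor n-1 = 5:
  S[A,A] = ((-3.3333)·(-3.3333) + (1.6667)·(1.6667) + (2.6667)·(2.6667) + (-1.3333)·(-1.3333) + (0.6667)·(0.6667) + (-0.3333)·(-0.3333)) / 5 = 23.3333/5 = 4.6667
  S[A,B] = ((-3.3333)·(3.3333) + (1.6667)·(-3.6667) + (2.6667)·(-0.6667) + (-1.3333)·(-0.6667) + (0.6667)·(-2.6667) + (-0.3333)·(4.3333)) / 5 = -21.3333/5 = -4.2667
  S[B,B] = ((3.3333)·(3.3333) + (-3.6667)·(-3.6667) + (-0.6667)·(-0.6667) + (-0.6667)·(-0.6667) + (-2.6667)·(-2.6667) + (4.3333)·(4.3333)) / 5 = 51.3333/5 = 10.2667
  S = [[4.6667, -4.2667],
 [-4.2667, 10.2667]].

Step 3 — invert S. det(S) = 4.6667·10.2667 - (-4.2667)² = 29.7067.
  S^{-1} = (1/det) · [[d, -b], [-b, a]] = [[0.3456, 0.1436],
 [0.1436, 0.1571]].

Step 4 — quadratic form (x̄ - mu_0)^T · S^{-1} · (x̄ - mu_0):
  S^{-1} · (x̄ - mu_0) = (0.7585, 0.2828),
  (x̄ - mu_0)^T · [...] = (2.3333)·(0.7585) + (-0.3333)·(0.2828) = 1.6756.

Step 5 — scale by n: T² = 6 · 1.6756 = 10.0539.

T² ≈ 10.0539


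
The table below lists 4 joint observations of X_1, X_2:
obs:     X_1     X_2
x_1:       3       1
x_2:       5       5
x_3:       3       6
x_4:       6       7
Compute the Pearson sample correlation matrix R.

Step 1 — column means:
  mean(X_1) = (3 + 5 + 3 + 6) / 4 = 17/4 = 4.25
  mean(X_2) = (1 + 5 + 6 + 7) / 4 = 19/4 = 4.75

Step 2 — sample variances and covariances s[i,j] = (1/(n-1)) · Σ_k (x_{k,i} - mean_i) · (x_{k,j} - mean_j), with n-1 = 3:
  s[X_1,X_1] = ((-1.25)·(-1.25) + (0.75)·(0.75) + (-1.25)·(-1.25) + (1.75)·(1.75)) / 3 = 6.75/3 = 2.25
  s[X_1,X_2] = ((-1.25)·(-3.75) + (0.75)·(0.25) + (-1.25)·(1.25) + (1.75)·(2.25)) / 3 = 7.25/3 = 2.4167
  s[X_2,X_2] = ((-3.75)·(-3.75) + (0.25)·(0.25) + (1.25)·(1.25) + (2.25)·(2.25)) / 3 = 20.75/3 = 6.9167
  Sample standard deviations s_i = √(s[i,i]):
  s(X_1) = √(2.25) = 1.5
  s(X_2) = √(6.9167) = 2.63

Step 3 — r_{ij} = s_{ij} / (s_i · s_j):
  r[X_1,X_1] = 1 (diagonal).
  r[X_1,X_2] = 2.4167 / (1.5 · 2.63) = 2.4167 / 3.9449 = 0.6126
  r[X_2,X_2] = 1 (diagonal).

R is symmetric with unit diagonal. Assembling:

R = [[1, 0.6126],
 [0.6126, 1]]
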